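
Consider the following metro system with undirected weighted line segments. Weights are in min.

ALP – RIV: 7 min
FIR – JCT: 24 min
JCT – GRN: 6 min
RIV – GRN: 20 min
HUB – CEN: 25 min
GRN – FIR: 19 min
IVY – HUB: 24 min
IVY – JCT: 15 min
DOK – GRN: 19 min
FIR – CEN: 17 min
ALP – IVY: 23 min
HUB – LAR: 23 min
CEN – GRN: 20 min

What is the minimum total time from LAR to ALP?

Settle nodes by increasing distance from LAR:
LAR: 0
HUB: 23  (via LAR)
IVY: 47  (via HUB)
CEN: 48  (via HUB)
JCT: 62  (via IVY)
FIR: 65  (via CEN)
GRN: 68  (via CEN)
ALP: 70  (via IVY)
Shortest route: LAR → HUB → IVY → ALP = 70 min.

70 min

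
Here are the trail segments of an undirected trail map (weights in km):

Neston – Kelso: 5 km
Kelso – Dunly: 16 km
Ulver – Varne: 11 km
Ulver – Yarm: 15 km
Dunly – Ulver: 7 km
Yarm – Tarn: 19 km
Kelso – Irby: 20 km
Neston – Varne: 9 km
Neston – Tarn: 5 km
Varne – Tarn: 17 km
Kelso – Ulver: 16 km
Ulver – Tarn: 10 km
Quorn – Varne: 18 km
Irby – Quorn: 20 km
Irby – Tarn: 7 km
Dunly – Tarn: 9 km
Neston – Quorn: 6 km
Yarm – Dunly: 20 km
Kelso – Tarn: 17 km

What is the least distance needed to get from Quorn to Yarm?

30 km

Settle nodes by increasing distance from Quorn:
Quorn: 0
Neston: 6  (via Quorn)
Kelso: 11  (via Neston)
Tarn: 11  (via Neston)
Varne: 15  (via Neston)
Irby: 18  (via Tarn)
Dunly: 20  (via Tarn)
Ulver: 21  (via Tarn)
Yarm: 30  (via Tarn)
Shortest route: Quorn → Neston → Tarn → Yarm = 30 km.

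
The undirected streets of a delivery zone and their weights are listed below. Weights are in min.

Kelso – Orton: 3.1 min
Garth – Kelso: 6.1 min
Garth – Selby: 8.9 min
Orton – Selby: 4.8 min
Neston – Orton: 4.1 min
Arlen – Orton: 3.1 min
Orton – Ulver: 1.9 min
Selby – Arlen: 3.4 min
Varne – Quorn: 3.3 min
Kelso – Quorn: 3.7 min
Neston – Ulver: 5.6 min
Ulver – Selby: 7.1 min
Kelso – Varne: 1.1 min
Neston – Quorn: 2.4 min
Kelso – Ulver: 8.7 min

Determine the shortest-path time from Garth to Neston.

Settle nodes by increasing distance from Garth:
Garth: 0
Kelso: 6.1  (via Garth)
Varne: 7.2  (via Kelso)
Selby: 8.9  (via Garth)
Orton: 9.2  (via Kelso)
Quorn: 9.8  (via Kelso)
Ulver: 11.1  (via Orton)
Neston: 12.2  (via Quorn)
Shortest route: Garth–Kelso–Quorn–Neston = 12.2 min.

12.2 min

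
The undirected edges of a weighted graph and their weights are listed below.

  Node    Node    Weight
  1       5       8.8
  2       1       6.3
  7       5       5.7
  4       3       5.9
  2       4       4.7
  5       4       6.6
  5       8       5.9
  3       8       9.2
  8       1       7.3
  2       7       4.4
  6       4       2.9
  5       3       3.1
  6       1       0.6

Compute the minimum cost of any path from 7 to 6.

Shortest distances from 7:
7: 0
2: 4.4  (via 7)
5: 5.7  (via 7)
3: 8.8  (via 5)
4: 9.1  (via 2)
1: 10.7  (via 2)
6: 11.3  (via 1)
Shortest route: 7–2–1–6 = 11.3.

11.3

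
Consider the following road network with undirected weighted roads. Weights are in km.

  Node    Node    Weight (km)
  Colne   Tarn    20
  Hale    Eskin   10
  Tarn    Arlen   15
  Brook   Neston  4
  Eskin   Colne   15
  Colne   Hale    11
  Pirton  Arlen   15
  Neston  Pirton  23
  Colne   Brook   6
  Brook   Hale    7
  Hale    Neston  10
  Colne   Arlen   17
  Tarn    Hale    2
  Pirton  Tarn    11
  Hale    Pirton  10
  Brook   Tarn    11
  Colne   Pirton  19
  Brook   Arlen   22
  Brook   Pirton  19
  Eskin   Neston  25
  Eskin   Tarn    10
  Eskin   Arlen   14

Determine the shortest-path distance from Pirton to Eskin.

20 km

Running Dijkstra from Pirton:
Pirton: 0
Hale: 10  (via Pirton)
Tarn: 11  (via Pirton)
Arlen: 15  (via Pirton)
Brook: 17  (via Hale)
Colne: 19  (via Pirton)
Neston: 20  (via Hale)
Eskin: 20  (via Hale)
Shortest route: Pirton → Hale → Eskin = 20 km.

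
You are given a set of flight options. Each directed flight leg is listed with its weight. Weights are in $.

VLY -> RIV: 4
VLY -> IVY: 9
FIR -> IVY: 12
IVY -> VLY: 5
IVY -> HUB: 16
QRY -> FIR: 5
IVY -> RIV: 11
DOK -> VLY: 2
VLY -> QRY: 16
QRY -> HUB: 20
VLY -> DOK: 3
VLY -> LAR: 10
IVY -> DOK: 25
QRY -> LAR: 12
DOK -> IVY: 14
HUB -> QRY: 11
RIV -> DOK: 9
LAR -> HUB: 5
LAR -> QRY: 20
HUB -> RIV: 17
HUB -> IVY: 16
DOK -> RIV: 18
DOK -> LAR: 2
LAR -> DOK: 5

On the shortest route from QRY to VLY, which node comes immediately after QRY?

LAR

Enumerating some paths:
QRY–FIR–IVY–VLY: 5+12+5 = 22
QRY–LAR–DOK–IVY–VLY: 12+5+14+5 = 36
QRY–LAR–DOK–VLY: 12+5+2 = 19
Cheapest is QRY–LAR–DOK–VLY at $19.
So from QRY the first move is to LAR.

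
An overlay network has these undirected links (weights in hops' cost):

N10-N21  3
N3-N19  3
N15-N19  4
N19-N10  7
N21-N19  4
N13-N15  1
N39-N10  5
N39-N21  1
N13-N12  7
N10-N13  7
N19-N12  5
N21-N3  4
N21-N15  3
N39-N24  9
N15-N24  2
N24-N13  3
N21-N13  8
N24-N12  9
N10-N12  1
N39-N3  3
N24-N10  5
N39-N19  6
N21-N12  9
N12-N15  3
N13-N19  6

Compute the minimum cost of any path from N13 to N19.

5 hops' cost

Compare a few routes:
N13 - N15 - N12 - N19: 1+3+5 = 9
N13 - N19: 6 = 6
N13 - N15 - N19: 1+4 = 5
N13 - N15 - N21 - N19: 1+3+4 = 8
The minimum is 5 hops' cost via N13 - N15 - N19.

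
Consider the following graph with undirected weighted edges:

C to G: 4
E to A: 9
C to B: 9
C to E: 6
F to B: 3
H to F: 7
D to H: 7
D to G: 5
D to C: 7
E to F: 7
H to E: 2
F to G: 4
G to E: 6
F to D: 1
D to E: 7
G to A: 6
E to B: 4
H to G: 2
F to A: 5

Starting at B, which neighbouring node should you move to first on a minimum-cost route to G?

Enumerating some paths:
B → F → G: 3+4 = 7
B → E → H → G: 4+2+2 = 8
Cheapest is B → F → G at 7.
So from B the first move is to F.

F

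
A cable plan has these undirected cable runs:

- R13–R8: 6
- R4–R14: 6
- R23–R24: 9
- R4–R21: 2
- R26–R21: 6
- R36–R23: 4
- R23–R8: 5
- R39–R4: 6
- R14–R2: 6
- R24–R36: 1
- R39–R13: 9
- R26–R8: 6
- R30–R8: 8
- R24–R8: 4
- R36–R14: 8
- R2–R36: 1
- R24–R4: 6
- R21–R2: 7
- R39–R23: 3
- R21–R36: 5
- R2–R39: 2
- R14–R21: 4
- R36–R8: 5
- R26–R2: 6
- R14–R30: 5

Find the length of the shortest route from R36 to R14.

Candidate routes:
R36 → R2 → R14: 1+6 = 7
R36 → R21 → R14: 5+4 = 9
R36 → R14: 8 = 8
Cheapest is R36 → R2 → R14 at 7.

7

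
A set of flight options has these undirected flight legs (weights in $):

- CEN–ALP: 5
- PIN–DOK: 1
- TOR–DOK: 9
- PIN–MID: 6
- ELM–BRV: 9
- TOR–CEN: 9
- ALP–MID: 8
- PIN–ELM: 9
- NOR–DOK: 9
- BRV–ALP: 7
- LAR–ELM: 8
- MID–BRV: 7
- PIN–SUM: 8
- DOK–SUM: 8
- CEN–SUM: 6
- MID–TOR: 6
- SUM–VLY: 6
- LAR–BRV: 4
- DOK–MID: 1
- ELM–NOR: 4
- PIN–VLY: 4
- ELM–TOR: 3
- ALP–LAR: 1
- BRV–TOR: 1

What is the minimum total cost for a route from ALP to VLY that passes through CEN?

$17

Best ALP to CEN: ALP → CEN costing 5
Shortest CEN→VLY: CEN → SUM → VLY = 12
Total via CEN: 5 + 12 = $17.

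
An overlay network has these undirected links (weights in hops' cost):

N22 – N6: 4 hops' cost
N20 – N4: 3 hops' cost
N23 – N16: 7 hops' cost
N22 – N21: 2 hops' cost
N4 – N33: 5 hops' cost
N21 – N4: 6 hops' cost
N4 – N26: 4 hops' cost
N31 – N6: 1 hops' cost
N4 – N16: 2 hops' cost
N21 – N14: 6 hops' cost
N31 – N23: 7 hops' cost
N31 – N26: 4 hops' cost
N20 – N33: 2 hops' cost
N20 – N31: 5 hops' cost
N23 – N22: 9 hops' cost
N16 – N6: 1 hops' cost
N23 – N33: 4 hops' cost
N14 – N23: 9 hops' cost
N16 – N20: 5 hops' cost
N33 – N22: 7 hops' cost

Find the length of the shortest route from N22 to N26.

9 hops' cost

Running Dijkstra from N22:
N22: 0
N21: 2  (via N22)
N6: 4  (via N22)
N16: 5  (via N6)
N31: 5  (via N6)
N4: 7  (via N16)
N33: 7  (via N22)
N14: 8  (via N21)
N20: 9  (via N33)
N23: 9  (via N22)
N26: 9  (via N31)
Shortest route: N22 → N6 → N31 → N26 = 9 hops' cost.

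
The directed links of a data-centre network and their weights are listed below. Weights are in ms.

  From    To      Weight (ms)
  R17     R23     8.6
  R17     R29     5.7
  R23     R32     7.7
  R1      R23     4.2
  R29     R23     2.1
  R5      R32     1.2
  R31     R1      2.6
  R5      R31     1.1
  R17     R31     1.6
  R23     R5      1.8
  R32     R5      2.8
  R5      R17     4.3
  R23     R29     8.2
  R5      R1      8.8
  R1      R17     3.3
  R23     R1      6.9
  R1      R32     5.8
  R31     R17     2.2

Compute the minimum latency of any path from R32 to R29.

11.8 ms

Candidate routes:
R32 - R5 - R31 - R17 - R29: 2.8+1.1+2.2+5.7 = 11.8
R32 - R5 - R17 - R29: 2.8+4.3+5.7 = 12.8
Cheapest is R32 - R5 - R31 - R17 - R29 at 11.8 ms.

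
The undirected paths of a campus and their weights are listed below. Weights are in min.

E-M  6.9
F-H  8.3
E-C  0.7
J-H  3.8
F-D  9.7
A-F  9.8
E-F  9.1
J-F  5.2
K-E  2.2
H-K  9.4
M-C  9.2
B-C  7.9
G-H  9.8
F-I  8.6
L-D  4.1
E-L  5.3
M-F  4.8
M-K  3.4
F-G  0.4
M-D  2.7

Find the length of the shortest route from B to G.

18.1 min

Compare a few routes:
B–C–E–M–F–G: 7.9+0.7+6.9+4.8+0.4 = 20.7
B–C–E–F–G: 7.9+0.7+9.1+0.4 = 18.1
B–C–E–K–M–F–G: 7.9+0.7+2.2+3.4+4.8+0.4 = 19.4
Cheapest is B–C–E–F–G at 18.1 min.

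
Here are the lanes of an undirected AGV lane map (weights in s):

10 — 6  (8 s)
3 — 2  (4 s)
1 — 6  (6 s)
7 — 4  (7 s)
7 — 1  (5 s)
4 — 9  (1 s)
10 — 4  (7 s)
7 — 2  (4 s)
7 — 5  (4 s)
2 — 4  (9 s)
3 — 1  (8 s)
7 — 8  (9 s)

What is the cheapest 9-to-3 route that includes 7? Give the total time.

Best 9 to 7: 9–4–7 costing 8
Shortest 7→3: 7–2–3 = 8
Total via 7: 8 + 8 = 16 s.

16 s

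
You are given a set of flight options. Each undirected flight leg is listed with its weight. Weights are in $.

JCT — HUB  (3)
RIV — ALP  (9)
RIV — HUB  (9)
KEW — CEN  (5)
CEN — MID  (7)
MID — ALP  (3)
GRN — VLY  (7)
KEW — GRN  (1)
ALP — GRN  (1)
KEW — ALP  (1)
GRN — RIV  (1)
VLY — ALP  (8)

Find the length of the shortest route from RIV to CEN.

Settle nodes by increasing distance from RIV:
RIV: 0
GRN: 1  (via RIV)
KEW: 2  (via GRN)
ALP: 2  (via GRN)
MID: 5  (via ALP)
CEN: 7  (via KEW)
Shortest route: RIV–GRN–KEW–CEN = $7.

$7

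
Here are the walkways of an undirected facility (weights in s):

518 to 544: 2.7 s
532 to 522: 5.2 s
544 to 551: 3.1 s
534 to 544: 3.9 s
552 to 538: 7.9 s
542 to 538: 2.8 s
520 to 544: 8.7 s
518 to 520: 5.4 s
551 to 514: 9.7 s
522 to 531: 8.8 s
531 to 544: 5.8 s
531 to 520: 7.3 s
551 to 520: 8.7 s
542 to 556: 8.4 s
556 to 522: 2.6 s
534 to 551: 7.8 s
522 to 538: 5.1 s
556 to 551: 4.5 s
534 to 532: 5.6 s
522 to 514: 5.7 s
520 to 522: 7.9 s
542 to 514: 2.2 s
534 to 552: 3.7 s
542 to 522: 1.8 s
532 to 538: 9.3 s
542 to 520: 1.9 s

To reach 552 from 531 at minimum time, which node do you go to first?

544

Candidate routes:
531–544–534–552: 5.8+3.9+3.7 = 13.4
531–520–542–538–552: 7.3+1.9+2.8+7.9 = 19.9
Cheapest is 531–544–534–552 at 13.4 s.
So from 531 the first move is to 544.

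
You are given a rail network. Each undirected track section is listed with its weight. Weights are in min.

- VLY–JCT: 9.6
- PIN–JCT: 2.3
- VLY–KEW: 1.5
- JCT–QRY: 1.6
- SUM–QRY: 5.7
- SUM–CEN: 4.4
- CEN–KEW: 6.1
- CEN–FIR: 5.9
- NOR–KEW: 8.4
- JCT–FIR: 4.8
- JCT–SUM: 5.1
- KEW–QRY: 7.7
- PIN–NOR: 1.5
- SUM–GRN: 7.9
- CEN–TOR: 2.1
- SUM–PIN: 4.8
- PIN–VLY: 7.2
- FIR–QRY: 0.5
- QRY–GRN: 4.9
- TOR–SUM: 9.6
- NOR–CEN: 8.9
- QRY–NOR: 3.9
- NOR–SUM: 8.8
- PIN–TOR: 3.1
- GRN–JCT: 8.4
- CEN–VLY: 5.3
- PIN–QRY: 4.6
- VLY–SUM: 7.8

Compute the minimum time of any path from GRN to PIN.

Shortest distances from GRN:
GRN: 0
QRY: 4.9  (via GRN)
FIR: 5.4  (via QRY)
JCT: 6.5  (via QRY)
SUM: 7.9  (via GRN)
NOR: 8.8  (via QRY)
PIN: 8.8  (via JCT)
Shortest route: GRN → QRY → JCT → PIN = 8.8 min.

8.8 min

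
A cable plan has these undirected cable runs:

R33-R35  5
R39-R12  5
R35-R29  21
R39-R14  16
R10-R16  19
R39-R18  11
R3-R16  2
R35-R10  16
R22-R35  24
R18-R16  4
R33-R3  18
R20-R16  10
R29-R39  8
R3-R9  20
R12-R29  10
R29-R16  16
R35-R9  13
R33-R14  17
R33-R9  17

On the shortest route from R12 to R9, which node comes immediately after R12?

R39

Compare a few routes:
R12 - R39 - R29 - R35 - R9: 5+8+21+13 = 47
R12 - R39 - R18 - R16 - R3 - R9: 5+11+4+2+20 = 42
R12 - R29 - R35 - R9: 10+21+13 = 44
The minimum is 42 via R12 - R39 - R18 - R16 - R3 - R9.
So from R12 the first move is to R39.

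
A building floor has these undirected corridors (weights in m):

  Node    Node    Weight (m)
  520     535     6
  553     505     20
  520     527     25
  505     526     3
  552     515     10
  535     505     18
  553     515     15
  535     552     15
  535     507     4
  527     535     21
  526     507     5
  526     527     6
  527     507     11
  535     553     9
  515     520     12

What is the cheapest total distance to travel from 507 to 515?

22 m

Compare a few routes:
507 - 535 - 552 - 515: 4+15+10 = 29
507 - 535 - 553 - 515: 4+9+15 = 28
507 - 535 - 520 - 515: 4+6+12 = 22
The minimum is 22 m via 507 - 535 - 520 - 515.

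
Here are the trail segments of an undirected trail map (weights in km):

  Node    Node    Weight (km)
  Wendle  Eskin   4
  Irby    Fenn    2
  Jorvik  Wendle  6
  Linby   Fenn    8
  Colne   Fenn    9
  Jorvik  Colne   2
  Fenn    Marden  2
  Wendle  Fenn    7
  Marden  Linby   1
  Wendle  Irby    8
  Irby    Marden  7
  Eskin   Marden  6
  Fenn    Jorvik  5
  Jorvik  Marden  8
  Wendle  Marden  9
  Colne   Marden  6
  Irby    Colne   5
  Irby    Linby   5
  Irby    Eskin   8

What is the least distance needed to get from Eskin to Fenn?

8 km

Settle nodes by increasing distance from Eskin:
Eskin: 0
Wendle: 4  (via Eskin)
Marden: 6  (via Eskin)
Linby: 7  (via Marden)
Irby: 8  (via Eskin)
Fenn: 8  (via Marden)
Shortest route: Eskin → Marden → Fenn = 8 km.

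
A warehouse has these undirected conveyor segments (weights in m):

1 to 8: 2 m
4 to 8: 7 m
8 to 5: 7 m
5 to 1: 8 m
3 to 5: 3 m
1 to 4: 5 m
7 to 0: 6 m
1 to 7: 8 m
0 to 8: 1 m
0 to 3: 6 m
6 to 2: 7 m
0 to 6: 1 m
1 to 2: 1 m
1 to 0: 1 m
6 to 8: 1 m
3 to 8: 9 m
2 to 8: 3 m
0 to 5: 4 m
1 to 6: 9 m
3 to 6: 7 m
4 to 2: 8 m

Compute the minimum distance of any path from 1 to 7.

7 m

Running Dijkstra from 1:
1: 0
0: 1  (via 1)
2: 1  (via 1)
6: 2  (via 0)
8: 2  (via 1)
4: 5  (via 1)
5: 5  (via 0)
3: 7  (via 0)
7: 7  (via 0)
Shortest route: 1–0–7 = 7 m.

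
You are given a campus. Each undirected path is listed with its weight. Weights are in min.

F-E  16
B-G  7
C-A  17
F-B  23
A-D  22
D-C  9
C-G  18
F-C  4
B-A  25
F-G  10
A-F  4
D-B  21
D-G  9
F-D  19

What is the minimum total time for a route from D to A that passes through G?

23 min

Shortest D→G: D → G = 9
Best G to A: G → F → A costing 14
Total via G: 9 + 14 = 23 min.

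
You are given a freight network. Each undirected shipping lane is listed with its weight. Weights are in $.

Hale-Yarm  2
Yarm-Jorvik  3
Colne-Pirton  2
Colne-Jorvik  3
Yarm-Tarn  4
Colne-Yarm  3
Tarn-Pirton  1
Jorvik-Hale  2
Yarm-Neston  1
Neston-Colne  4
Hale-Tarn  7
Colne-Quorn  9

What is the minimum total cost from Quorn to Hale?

Enumerating some paths:
Quorn - Colne - Yarm - Hale: 9+3+2 = 14
Quorn - Colne - Neston - Yarm - Hale: 9+4+1+2 = 16
Cheapest is Quorn - Colne - Yarm - Hale at $14.

$14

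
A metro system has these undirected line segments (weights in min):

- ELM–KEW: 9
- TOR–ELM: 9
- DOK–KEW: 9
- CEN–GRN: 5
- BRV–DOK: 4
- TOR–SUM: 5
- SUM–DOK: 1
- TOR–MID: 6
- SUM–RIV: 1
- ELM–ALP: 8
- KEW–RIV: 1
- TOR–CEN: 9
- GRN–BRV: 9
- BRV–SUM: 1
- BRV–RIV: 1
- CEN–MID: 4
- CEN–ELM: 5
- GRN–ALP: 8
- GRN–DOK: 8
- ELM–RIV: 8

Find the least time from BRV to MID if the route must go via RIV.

Shortest BRV→RIV: BRV–RIV = 1
Best RIV to MID: RIV–SUM–TOR–MID costing 12
Total via RIV: 1 + 12 = 13 min.

13 min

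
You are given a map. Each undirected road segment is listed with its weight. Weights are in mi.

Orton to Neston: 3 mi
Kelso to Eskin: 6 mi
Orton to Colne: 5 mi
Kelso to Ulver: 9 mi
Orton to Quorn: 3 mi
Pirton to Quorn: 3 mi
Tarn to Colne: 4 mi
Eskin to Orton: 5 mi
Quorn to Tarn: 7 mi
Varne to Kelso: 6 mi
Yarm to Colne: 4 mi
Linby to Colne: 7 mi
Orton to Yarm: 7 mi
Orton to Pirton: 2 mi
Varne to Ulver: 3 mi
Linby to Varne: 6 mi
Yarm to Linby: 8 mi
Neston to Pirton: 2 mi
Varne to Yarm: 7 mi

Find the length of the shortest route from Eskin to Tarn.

Settle nodes by increasing distance from Eskin:
Eskin: 0
Orton: 5  (via Eskin)
Kelso: 6  (via Eskin)
Pirton: 7  (via Orton)
Quorn: 8  (via Orton)
Neston: 8  (via Orton)
Colne: 10  (via Orton)
Yarm: 12  (via Orton)
Varne: 12  (via Kelso)
Tarn: 14  (via Colne)
Shortest route: Eskin → Orton → Colne → Tarn = 14 mi.

14 mi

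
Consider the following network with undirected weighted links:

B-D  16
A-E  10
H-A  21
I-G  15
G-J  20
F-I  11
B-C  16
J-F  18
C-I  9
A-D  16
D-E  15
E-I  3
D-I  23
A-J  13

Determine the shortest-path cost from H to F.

45

Candidate routes:
H → A → E → I → F: 21+10+3+11 = 45
H → A → D → I → F: 21+16+23+11 = 71
H → A → J → F: 21+13+18 = 52
H → A → D → E → I → F: 21+16+15+3+11 = 66
The minimum is 45 via H → A → E → I → F.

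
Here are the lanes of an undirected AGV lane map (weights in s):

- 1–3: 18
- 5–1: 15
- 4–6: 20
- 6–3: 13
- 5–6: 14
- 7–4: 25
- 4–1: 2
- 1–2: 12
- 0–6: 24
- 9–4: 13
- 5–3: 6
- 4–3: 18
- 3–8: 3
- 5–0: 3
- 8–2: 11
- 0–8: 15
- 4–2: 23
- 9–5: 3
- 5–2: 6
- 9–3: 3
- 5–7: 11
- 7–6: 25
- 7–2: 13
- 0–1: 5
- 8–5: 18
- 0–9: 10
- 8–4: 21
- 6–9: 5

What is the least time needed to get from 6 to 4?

18 s

Settle nodes by increasing distance from 6:
6: 0
9: 5  (via 6)
3: 8  (via 9)
5: 8  (via 9)
0: 11  (via 5)
8: 11  (via 3)
2: 14  (via 5)
1: 16  (via 0)
4: 18  (via 9)
Shortest route: 6 → 9 → 4 = 18 s.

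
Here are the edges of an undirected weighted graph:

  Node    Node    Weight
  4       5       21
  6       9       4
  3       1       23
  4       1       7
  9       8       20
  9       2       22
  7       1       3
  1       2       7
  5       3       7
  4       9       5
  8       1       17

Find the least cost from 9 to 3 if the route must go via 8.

60

Best 9 to 8: 9 → 8 costing 20
Best 8 to 3: 8 → 1 → 3 costing 40
Total via 8: 20 + 40 = 60.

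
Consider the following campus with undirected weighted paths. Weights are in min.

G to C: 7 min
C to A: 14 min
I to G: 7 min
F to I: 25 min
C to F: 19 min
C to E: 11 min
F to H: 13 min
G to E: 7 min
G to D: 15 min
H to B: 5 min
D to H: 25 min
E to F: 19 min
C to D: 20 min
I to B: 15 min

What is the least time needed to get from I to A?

28 min

Settle nodes by increasing distance from I:
I: 0
G: 7  (via I)
C: 14  (via G)
E: 14  (via G)
B: 15  (via I)
H: 20  (via B)
D: 22  (via G)
F: 25  (via I)
A: 28  (via C)
Shortest route: I–G–C–A = 28 min.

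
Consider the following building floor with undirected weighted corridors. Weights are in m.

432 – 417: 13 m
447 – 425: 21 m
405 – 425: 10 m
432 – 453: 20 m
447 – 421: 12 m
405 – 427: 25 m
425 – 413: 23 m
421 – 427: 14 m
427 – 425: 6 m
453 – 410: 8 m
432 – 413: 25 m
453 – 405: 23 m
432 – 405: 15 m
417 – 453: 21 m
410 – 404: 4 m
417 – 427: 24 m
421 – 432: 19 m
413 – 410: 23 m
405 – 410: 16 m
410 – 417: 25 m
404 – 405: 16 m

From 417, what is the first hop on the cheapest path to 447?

Enumerating some paths:
417–427–421–447: 24+14+12 = 50
417–427–425–447: 24+6+21 = 51
417–432–421–447: 13+19+12 = 44
The minimum is 44 m via 417–432–421–447.
So from 417 the first move is to 432.

432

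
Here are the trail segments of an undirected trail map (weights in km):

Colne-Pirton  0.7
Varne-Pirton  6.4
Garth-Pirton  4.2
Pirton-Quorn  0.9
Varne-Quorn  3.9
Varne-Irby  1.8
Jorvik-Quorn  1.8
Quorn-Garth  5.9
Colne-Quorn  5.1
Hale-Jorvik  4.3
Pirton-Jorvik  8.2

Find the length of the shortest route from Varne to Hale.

Running Dijkstra from Varne:
Varne: 0
Irby: 1.8  (via Varne)
Quorn: 3.9  (via Varne)
Pirton: 4.8  (via Quorn)
Colne: 5.5  (via Pirton)
Jorvik: 5.7  (via Quorn)
Garth: 9  (via Pirton)
Hale: 10  (via Jorvik)
Shortest route: Varne → Quorn → Jorvik → Hale = 10 km.

10 km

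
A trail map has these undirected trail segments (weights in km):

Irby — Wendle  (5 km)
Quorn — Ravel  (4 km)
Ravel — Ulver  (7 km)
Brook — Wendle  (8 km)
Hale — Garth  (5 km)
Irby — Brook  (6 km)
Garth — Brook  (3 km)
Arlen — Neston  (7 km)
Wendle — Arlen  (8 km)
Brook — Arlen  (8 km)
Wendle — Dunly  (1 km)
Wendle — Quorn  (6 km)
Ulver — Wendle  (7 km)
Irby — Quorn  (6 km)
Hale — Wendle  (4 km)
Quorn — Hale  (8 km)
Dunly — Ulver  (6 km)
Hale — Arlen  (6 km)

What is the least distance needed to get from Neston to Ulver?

22 km

Settle nodes by increasing distance from Neston:
Neston: 0
Arlen: 7  (via Neston)
Hale: 13  (via Arlen)
Wendle: 15  (via Arlen)
Brook: 15  (via Arlen)
Dunly: 16  (via Wendle)
Garth: 18  (via Hale)
Irby: 20  (via Wendle)
Quorn: 21  (via Hale)
Ulver: 22  (via Wendle)
Shortest route: Neston → Arlen → Wendle → Ulver = 22 km.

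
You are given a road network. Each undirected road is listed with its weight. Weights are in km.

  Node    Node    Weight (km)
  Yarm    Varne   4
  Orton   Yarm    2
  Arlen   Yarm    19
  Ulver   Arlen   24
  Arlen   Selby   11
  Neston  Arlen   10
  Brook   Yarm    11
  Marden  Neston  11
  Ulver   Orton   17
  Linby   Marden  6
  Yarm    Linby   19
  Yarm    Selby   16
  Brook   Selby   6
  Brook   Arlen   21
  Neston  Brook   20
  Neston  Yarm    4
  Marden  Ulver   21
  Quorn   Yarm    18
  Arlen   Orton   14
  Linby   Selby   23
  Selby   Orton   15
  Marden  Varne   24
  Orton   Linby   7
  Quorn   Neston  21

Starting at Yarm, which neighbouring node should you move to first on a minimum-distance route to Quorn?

Quorn

Enumerating some paths:
Yarm → Neston → Quorn: 4+21 = 25
Yarm → Quorn: 18 = 18
Cheapest is Yarm → Quorn at 18 km.
So from Yarm the first move is to Quorn.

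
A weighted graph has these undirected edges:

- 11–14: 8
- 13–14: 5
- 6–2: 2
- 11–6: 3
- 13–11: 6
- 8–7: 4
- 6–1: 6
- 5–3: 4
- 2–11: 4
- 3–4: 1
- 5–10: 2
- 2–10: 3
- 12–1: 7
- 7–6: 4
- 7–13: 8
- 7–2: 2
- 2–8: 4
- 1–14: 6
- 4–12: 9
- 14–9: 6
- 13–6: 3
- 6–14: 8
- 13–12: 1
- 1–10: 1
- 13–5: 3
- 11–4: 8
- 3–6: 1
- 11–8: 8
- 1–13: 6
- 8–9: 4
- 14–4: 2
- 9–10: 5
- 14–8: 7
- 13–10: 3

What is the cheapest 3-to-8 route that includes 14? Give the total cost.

10

Shortest 3→14: 3–4–14 = 3
Best 14 to 8: 14–8 costing 7
Total via 14: 3 + 7 = 10.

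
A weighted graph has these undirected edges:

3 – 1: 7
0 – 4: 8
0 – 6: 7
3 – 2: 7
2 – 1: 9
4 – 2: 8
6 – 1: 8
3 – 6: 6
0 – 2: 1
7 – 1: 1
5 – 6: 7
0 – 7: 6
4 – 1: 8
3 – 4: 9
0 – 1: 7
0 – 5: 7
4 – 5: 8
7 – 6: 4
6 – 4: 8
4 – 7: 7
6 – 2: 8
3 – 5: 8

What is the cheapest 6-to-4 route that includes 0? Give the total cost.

Best 6 to 0: 6 → 0 costing 7
Best 0 to 4: 0 → 4 costing 8
Total via 0: 7 + 8 = 15.

15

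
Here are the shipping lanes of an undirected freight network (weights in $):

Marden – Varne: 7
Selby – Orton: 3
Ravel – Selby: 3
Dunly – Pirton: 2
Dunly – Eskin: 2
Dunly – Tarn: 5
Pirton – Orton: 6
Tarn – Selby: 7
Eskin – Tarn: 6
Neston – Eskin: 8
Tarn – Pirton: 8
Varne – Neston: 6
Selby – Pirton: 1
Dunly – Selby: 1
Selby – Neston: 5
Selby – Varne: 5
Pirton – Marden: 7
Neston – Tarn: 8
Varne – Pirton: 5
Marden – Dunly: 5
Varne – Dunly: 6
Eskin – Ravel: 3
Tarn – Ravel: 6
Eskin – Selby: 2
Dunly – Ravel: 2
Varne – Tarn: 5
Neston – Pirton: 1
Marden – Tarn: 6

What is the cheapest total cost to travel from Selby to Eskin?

Candidate routes:
Selby–Pirton–Dunly–Eskin: 1+2+2 = 5
Selby–Dunly–Eskin: 1+2 = 3
Selby–Eskin: 2 = 2
Cheapest is Selby–Eskin at $2.

$2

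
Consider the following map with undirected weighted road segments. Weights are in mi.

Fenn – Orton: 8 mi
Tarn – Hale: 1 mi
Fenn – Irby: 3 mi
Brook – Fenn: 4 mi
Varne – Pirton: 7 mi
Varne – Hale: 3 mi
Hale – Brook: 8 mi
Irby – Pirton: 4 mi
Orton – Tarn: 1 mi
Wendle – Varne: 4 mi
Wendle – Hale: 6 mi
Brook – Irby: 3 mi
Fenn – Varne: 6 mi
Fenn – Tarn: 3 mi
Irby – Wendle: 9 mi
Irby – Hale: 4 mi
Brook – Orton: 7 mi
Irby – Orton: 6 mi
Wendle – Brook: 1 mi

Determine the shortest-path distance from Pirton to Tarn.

9 mi

Enumerating some paths:
Pirton → Irby → Fenn → Tarn: 4+3+3 = 10
Pirton → Irby → Orton → Tarn: 4+6+1 = 11
Pirton → Varne → Hale → Tarn: 7+3+1 = 11
Pirton → Irby → Hale → Tarn: 4+4+1 = 9
Cheapest is Pirton → Irby → Hale → Tarn at 9 mi.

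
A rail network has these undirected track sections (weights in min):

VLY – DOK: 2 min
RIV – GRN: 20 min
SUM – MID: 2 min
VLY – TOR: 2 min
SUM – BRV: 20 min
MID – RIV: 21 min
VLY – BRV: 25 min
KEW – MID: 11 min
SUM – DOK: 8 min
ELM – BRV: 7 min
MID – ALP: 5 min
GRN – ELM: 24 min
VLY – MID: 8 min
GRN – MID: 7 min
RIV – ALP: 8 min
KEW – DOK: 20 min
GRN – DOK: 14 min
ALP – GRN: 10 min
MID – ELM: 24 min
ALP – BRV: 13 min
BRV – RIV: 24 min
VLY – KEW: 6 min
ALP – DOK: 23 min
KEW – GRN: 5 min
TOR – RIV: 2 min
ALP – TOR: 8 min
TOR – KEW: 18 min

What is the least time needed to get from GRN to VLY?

Candidate routes:
GRN - KEW - VLY: 5+6 = 11
GRN - MID - VLY: 7+8 = 15
GRN - DOK - VLY: 14+2 = 16
GRN - MID - SUM - DOK - VLY: 7+2+8+2 = 19
The minimum is 11 min via GRN - KEW - VLY.

11 min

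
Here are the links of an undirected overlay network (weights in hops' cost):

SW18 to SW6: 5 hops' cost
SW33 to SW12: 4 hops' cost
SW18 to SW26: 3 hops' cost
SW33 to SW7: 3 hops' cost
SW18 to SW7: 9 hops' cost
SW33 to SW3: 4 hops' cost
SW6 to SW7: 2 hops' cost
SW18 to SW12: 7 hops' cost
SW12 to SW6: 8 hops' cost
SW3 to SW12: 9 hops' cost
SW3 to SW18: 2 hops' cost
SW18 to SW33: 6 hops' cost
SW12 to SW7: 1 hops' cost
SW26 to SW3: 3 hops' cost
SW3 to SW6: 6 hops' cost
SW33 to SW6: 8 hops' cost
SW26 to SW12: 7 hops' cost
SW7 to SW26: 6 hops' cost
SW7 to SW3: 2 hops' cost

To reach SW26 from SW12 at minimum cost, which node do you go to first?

SW7

Enumerating some paths:
SW12 - SW26: 7 = 7
SW12 - SW7 - SW3 - SW26: 1+2+3 = 6
SW12 - SW7 - SW26: 1+6 = 7
Cheapest is SW12 - SW7 - SW3 - SW26 at 6 hops' cost.
So from SW12 the first move is to SW7.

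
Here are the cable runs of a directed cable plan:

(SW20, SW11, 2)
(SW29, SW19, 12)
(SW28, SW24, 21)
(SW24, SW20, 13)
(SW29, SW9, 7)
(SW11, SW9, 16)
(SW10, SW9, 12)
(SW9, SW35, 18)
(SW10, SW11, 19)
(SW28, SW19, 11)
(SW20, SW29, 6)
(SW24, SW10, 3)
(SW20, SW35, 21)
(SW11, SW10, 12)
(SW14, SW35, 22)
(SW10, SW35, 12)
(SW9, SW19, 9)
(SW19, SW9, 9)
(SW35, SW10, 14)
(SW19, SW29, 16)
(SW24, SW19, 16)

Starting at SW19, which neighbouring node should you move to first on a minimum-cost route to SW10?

SW9

Compare a few routes:
SW19–SW9–SW35–SW10: 9+18+14 = 41
SW19–SW29–SW9–SW35–SW10: 16+7+18+14 = 55
Cheapest is SW19–SW9–SW35–SW10 at 41.
So from SW19 the first move is to SW9.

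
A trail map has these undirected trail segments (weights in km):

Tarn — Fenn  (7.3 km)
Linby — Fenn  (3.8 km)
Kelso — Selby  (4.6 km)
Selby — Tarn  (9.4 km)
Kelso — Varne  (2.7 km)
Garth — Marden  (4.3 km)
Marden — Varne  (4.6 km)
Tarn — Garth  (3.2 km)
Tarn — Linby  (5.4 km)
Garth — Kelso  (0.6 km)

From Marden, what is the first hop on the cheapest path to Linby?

Compare a few routes:
Marden - Varne - Kelso - Garth - Tarn - Fenn - Linby: 4.6+2.7+0.6+3.2+7.3+3.8 = 22.2
Marden - Garth - Tarn - Linby: 4.3+3.2+5.4 = 12.9
Marden - Garth - Tarn - Fenn - Linby: 4.3+3.2+7.3+3.8 = 18.6
Marden - Varne - Kelso - Garth - Tarn - Linby: 4.6+2.7+0.6+3.2+5.4 = 16.5
The minimum is 12.9 km via Marden - Garth - Tarn - Linby.
So from Marden the first move is to Garth.

Garth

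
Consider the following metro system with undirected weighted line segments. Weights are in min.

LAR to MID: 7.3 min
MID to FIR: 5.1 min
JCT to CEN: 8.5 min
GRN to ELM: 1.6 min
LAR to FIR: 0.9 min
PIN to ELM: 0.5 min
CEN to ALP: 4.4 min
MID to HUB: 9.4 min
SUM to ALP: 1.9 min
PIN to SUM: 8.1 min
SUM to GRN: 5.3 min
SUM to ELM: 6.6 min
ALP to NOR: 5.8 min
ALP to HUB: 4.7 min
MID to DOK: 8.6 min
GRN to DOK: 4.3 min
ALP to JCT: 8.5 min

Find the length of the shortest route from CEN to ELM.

Enumerating some paths:
CEN–ALP–SUM–GRN–ELM: 4.4+1.9+5.3+1.6 = 13.2
CEN–ALP–SUM–ELM: 4.4+1.9+6.6 = 12.9
Cheapest is CEN–ALP–SUM–ELM at 12.9 min.

12.9 min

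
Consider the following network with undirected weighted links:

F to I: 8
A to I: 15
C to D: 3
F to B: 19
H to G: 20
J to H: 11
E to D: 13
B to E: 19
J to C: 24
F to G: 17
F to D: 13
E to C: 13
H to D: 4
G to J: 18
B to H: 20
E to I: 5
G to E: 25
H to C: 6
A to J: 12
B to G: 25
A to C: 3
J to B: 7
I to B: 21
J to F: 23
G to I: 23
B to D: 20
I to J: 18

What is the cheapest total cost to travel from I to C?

Settle nodes by increasing distance from I:
I: 0
E: 5  (via I)
F: 8  (via I)
A: 15  (via I)
C: 18  (via E)
Shortest route: I → E → C = 18.

18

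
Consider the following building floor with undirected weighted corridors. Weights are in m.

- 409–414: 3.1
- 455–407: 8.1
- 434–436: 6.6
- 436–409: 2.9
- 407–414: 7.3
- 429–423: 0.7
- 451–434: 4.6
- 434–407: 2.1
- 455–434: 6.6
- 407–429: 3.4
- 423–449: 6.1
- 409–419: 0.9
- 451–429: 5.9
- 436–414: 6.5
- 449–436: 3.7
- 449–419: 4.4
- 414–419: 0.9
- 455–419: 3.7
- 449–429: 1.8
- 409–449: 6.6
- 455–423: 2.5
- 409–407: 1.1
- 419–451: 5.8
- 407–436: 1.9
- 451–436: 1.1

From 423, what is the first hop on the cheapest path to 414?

Enumerating some paths:
423 → 429 → 407 → 409 → 419 → 414: 0.7+3.4+1.1+0.9+0.9 = 7
423 → 429 → 449 → 419 → 414: 0.7+1.8+4.4+0.9 = 7.8
423 → 455 → 419 → 414: 2.5+3.7+0.9 = 7.1
Cheapest is 423 → 429 → 407 → 409 → 419 → 414 at 7 m.
So from 423 the first move is to 429.

429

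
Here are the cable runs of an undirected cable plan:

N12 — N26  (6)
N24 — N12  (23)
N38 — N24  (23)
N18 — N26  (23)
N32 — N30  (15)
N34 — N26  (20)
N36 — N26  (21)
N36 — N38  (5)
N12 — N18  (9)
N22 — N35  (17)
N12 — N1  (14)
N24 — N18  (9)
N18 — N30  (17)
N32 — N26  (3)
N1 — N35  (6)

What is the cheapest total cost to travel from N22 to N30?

61

Running Dijkstra from N22:
N22: 0
N35: 17  (via N22)
N1: 23  (via N35)
N12: 37  (via N1)
N26: 43  (via N12)
N32: 46  (via N26)
N18: 46  (via N12)
N24: 55  (via N18)
N30: 61  (via N32)
Shortest route: N22–N35–N1–N12–N26–N32–N30 = 61.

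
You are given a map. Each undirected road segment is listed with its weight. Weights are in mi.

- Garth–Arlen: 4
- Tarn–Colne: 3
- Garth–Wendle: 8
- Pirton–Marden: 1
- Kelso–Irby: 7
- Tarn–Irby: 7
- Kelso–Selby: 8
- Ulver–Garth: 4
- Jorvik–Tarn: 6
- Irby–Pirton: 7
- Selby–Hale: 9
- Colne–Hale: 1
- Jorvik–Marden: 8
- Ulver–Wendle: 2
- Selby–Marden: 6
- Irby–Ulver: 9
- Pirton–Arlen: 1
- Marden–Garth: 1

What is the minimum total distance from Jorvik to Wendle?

15 mi

Running Dijkstra from Jorvik:
Jorvik: 0
Tarn: 6  (via Jorvik)
Marden: 8  (via Jorvik)
Pirton: 9  (via Marden)
Garth: 9  (via Marden)
Colne: 9  (via Tarn)
Hale: 10  (via Colne)
Arlen: 10  (via Pirton)
Ulver: 13  (via Garth)
Irby: 13  (via Tarn)
Selby: 14  (via Marden)
Wendle: 15  (via Ulver)
Shortest route: Jorvik → Marden → Garth → Ulver → Wendle = 15 mi.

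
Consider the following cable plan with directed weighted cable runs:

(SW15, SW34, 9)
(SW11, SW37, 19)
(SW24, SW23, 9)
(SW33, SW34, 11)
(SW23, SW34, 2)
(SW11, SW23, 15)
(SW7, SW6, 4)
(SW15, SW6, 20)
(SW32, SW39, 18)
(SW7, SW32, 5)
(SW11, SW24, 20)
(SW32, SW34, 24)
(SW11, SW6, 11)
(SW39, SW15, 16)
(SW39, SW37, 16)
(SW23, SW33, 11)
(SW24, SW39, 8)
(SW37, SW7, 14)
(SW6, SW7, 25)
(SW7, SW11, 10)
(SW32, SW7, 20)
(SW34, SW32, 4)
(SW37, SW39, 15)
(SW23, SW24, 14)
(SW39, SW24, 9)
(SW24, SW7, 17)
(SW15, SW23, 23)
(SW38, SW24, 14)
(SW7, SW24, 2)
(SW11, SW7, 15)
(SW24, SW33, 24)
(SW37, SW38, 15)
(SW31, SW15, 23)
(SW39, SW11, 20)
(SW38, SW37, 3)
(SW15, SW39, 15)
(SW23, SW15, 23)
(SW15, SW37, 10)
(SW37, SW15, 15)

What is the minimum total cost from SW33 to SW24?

37

Compare a few routes:
SW33 - SW34 - SW32 - SW39 - SW24: 11+4+18+9 = 42
SW33 - SW34 - SW32 - SW7 - SW24: 11+4+20+2 = 37
The minimum is 37 via SW33 - SW34 - SW32 - SW7 - SW24.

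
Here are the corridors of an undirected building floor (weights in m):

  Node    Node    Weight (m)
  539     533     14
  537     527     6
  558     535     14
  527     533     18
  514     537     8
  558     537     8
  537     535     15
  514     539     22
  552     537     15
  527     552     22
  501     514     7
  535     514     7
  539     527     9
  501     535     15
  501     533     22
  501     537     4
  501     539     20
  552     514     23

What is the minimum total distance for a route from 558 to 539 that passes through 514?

38 m

Best 558 to 514: 558–537–514 costing 16
Best 514 to 539: 514–539 costing 22
Total via 514: 16 + 22 = 38 m.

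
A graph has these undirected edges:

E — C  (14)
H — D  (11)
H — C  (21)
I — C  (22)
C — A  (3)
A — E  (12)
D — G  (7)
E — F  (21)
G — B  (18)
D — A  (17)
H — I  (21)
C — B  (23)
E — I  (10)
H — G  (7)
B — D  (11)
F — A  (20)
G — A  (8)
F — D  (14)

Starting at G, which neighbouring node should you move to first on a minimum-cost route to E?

A

Enumerating some paths:
G → A → C → E: 8+3+14 = 25
G → A → E: 8+12 = 20
G → D → A → E: 7+17+12 = 36
The minimum is 20 via G → A → E.
So from G the first move is to A.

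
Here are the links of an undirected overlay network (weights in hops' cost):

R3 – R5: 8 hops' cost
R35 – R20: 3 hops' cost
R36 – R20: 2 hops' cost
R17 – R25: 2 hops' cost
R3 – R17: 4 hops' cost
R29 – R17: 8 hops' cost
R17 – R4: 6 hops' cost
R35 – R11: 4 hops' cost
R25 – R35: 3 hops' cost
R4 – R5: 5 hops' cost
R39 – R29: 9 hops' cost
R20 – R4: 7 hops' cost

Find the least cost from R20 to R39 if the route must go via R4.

Best R20 to R4: R20–R4 costing 7
Shortest R4→R39: R4–R17–R29–R39 = 23
Total via R4: 7 + 23 = 30 hops' cost.

30 hops' cost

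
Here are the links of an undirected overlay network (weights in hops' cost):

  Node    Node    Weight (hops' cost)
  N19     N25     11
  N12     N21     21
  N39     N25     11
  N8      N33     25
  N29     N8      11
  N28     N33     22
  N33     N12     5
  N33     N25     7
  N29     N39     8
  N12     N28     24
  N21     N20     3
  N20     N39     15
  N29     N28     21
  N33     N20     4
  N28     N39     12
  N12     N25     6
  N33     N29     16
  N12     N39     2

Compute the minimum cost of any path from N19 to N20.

22 hops' cost

Compare a few routes:
N19 - N25 - N39 - N12 - N33 - N20: 11+11+2+5+4 = 33
N19 - N25 - N12 - N33 - N20: 11+6+5+4 = 26
N19 - N25 - N33 - N20: 11+7+4 = 22
The minimum is 22 hops' cost via N19 - N25 - N33 - N20.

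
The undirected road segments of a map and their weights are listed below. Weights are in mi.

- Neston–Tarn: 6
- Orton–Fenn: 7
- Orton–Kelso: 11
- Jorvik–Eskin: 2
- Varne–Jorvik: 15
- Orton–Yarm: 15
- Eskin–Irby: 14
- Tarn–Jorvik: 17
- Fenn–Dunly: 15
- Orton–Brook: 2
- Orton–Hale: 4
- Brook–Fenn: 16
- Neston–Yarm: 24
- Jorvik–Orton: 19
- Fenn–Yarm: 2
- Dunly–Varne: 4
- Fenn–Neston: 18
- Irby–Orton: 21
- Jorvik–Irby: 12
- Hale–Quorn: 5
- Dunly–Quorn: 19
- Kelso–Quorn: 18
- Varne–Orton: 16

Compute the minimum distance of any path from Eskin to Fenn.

Shortest distances from Eskin:
Eskin: 0
Jorvik: 2  (via Eskin)
Irby: 14  (via Eskin)
Varne: 17  (via Jorvik)
Tarn: 19  (via Jorvik)
Orton: 21  (via Jorvik)
Dunly: 21  (via Varne)
Brook: 23  (via Orton)
Neston: 25  (via Tarn)
Hale: 25  (via Orton)
Fenn: 28  (via Orton)
Shortest route: Eskin → Jorvik → Orton → Fenn = 28 mi.

28 mi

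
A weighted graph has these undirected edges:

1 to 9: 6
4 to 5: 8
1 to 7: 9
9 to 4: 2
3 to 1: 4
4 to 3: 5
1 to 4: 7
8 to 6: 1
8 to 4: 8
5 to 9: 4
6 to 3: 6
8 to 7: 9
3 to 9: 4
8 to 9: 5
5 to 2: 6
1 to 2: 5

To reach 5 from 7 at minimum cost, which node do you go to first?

8

Candidate routes:
7–1–2–5: 9+5+6 = 20
7–1–9–5: 9+6+4 = 19
7–8–9–5: 9+5+4 = 18
The minimum is 18 via 7–8–9–5.
So from 7 the first move is to 8.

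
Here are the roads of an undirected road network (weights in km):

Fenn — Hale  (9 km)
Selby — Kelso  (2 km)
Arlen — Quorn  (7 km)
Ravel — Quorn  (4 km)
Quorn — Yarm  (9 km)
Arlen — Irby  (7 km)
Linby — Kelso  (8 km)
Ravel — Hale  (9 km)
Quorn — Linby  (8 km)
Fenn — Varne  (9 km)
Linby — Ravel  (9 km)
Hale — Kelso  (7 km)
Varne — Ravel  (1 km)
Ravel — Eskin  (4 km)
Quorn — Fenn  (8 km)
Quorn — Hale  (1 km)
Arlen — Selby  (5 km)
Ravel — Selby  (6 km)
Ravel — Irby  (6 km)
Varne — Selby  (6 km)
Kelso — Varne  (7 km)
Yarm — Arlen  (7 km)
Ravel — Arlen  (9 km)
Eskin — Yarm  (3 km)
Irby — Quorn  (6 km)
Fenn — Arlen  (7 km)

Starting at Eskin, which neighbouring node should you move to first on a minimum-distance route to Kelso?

Ravel

Compare a few routes:
Eskin–Ravel–Quorn–Hale–Kelso: 4+4+1+7 = 16
Eskin–Yarm–Arlen–Selby–Kelso: 3+7+5+2 = 17
Eskin–Ravel–Varne–Kelso: 4+1+7 = 12
Eskin–Ravel–Varne–Selby–Kelso: 4+1+6+2 = 13
The minimum is 12 km via Eskin–Ravel–Varne–Kelso.
So from Eskin the first move is to Ravel.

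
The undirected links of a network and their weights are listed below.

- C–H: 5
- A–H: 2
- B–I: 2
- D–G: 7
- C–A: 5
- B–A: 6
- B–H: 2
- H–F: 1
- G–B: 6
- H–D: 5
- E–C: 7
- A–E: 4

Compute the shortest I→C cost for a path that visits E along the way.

17

Best I to E: I → B → H → A → E costing 10
Best E to C: E → C costing 7
Total via E: 10 + 7 = 17.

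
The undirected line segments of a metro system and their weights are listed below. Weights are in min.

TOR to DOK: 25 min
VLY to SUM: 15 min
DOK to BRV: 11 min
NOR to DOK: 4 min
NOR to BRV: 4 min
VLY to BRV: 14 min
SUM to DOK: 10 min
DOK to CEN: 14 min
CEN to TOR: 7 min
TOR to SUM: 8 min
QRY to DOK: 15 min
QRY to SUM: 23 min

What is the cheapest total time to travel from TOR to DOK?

Compare a few routes:
TOR–CEN–DOK: 7+14 = 21
TOR–SUM–DOK: 8+10 = 18
Cheapest is TOR–SUM–DOK at 18 min.

18 min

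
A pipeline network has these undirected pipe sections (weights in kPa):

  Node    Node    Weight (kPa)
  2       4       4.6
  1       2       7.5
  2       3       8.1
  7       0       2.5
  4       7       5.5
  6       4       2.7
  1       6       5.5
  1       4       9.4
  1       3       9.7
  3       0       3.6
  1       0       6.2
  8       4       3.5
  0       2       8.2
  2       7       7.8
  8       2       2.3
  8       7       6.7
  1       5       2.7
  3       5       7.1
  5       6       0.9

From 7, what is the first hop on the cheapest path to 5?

Candidate routes:
7–4–6–5: 5.5+2.7+0.9 = 9.1
7–0–1–5: 2.5+6.2+2.7 = 11.4
Cheapest is 7–4–6–5 at 9.1 kPa.
So from 7 the first move is to 4.

4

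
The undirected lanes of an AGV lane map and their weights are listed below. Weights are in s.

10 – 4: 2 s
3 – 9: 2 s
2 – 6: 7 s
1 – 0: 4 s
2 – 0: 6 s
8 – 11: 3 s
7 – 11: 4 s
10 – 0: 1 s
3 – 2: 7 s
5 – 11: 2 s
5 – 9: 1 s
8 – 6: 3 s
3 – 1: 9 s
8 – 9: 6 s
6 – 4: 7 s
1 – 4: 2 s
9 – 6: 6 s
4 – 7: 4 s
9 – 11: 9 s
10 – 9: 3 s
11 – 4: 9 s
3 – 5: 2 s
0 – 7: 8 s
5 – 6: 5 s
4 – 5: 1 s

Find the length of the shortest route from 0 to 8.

Candidate routes:
0 - 10 - 9 - 8: 1+3+6 = 10
0 - 10 - 4 - 5 - 11 - 8: 1+2+1+2+3 = 9
0 - 10 - 9 - 5 - 11 - 8: 1+3+1+2+3 = 10
Cheapest is 0 - 10 - 4 - 5 - 11 - 8 at 9 s.

9 s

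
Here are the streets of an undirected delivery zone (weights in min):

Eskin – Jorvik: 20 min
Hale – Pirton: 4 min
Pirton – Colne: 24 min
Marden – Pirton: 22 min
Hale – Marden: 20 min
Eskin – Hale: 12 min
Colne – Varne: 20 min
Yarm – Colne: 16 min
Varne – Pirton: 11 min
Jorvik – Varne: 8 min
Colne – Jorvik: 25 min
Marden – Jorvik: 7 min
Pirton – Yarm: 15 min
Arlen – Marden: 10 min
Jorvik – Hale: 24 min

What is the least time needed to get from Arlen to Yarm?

Compare a few routes:
Arlen–Marden–Pirton–Yarm: 10+22+15 = 47
Arlen–Marden–Hale–Pirton–Yarm: 10+20+4+15 = 49
The minimum is 47 min via Arlen–Marden–Pirton–Yarm.

47 min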